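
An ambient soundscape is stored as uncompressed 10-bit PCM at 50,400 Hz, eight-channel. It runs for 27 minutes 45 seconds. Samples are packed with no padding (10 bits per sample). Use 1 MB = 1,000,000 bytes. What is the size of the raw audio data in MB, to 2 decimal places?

Duration = 27 minutes 45 seconds = 1,665 s.
Bits = 50,400 × 1,665 × 10 × 8 = 6,713,280,000 bits = 839,160,000 bytes.
839,160,000 / 1,000,000 = 839.16 MB.

839.16 MB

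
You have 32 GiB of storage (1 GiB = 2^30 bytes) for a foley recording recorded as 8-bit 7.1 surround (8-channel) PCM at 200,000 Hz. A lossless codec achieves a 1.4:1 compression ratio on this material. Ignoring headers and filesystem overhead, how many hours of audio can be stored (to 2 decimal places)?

Uncompressed byte rate = 200,000 × 1 × 8 = 1,600,000 bytes/s.
After 1.4:1 compression, effective rate ≈ 1142857.14 bytes/s.
Capacity = 32 × 1,073,741,824 = 34,359,738,368 bytes.
34,359,738,368 / effective rate ≈ 30064.77 s → 8.35 hours.

8.35 hours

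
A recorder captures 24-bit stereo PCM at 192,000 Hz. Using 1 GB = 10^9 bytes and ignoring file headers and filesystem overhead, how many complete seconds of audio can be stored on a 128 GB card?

111,111 seconds

Uncompressed byte rate = 192,000 × 3 × 2 = 1,152,000 bytes/s.
Capacity = 128 × 1,000,000,000 = 128,000,000,000 bytes.
128,000,000,000 / 1,152,000 ≈ 111111.11 s → 111,111 seconds.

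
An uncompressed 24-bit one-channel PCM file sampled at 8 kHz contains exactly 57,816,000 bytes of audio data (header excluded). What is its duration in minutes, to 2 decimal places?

Byte rate = 8,000 × 3 × 1 = 24,000 bytes/s.
Duration = 57,816,000 / 24,000 = 2,409 s.
2,409 s / 60 = 40.15 minutes.

40.15 minutes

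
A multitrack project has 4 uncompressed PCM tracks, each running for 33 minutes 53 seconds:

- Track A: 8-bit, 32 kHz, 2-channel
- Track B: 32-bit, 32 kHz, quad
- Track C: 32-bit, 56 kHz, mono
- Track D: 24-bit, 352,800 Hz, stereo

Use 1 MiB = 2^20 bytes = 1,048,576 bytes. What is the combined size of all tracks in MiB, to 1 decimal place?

5655.1 MiB

33 minutes 53 seconds = 2,033 s.
Track A: 32,000 × 2,033 × 1 × 2 = 130,112,000 bytes.
Track B: 32,000 × 2,033 × 4 × 4 = 1,040,896,000 bytes.
Track C: 56,000 × 2,033 × 4 × 1 = 455,392,000 bytes.
Track D: 352,800 × 2,033 × 3 × 2 = 4,303,454,400 bytes.
Total = 5,929,854,400 bytes = 5655.1 MiB.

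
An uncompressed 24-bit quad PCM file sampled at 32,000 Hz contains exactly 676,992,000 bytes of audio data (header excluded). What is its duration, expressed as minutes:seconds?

Byte rate = 32,000 × 3 × 4 = 384,000 bytes/s.
Duration = 676,992,000 / 384,000 = 1,763 s.
1,763 s = 29:23.

29:23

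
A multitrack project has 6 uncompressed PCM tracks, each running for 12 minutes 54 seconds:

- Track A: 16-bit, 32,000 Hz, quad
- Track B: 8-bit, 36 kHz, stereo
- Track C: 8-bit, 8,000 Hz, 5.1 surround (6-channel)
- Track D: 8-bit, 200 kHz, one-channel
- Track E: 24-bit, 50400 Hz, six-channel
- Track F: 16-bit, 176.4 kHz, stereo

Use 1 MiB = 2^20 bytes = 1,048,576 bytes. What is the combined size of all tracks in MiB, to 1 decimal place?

12 minutes 54 seconds = 774 s.
Track A: 32,000 × 774 × 2 × 4 = 198,144,000 bytes.
Track B: 36,000 × 774 × 1 × 2 = 55,728,000 bytes.
Track C: 8,000 × 774 × 1 × 6 = 37,152,000 bytes.
Track D: 200,000 × 774 × 1 × 1 = 154,800,000 bytes.
Track E: 50,400 × 774 × 3 × 6 = 702,172,800 bytes.
Track F: 176,400 × 774 × 2 × 2 = 546,134,400 bytes.
Total = 1,694,131,200 bytes = 1615.6 MiB.

1615.6 MiB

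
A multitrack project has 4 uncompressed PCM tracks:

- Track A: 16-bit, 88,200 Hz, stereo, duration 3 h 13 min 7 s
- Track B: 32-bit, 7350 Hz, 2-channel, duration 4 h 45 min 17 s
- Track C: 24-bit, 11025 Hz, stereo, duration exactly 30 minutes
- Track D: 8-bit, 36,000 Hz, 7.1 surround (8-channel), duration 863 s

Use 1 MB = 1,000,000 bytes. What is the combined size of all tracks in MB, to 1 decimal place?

Track A: 3 h 13 min 7 s = 11,587 s; 88,200 × 11,587 × 2 × 2 = 4,087,893,600 bytes.
Track B: 4 h 45 min 17 s = 17,117 s; 7,350 × 17,117 × 4 × 2 = 1,006,479,600 bytes.
Track C: exactly 30 minutes = 1,800 s; 11,025 × 1,800 × 3 × 2 = 119,070,000 bytes.
Track D: 36,000 × 863 × 1 × 8 = 248,544,000 bytes.
Total = 5,461,987,200 bytes = 5462.0 MB.

5462.0 MB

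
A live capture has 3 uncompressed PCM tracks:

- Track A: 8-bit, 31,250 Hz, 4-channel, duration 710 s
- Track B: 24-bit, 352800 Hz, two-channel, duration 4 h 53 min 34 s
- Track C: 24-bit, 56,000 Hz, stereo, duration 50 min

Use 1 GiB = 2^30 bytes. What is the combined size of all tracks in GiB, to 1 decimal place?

Track A: 31,250 × 710 × 1 × 4 = 88,750,000 bytes.
Track B: 4 h 53 min 34 s = 17,614 s; 352,800 × 17,614 × 3 × 2 = 37,285,315,200 bytes.
Track C: 50 min = 3,000 s; 56,000 × 3,000 × 3 × 2 = 1,008,000,000 bytes.
Total = 38,382,065,200 bytes = 35.7 GiB.

35.7 GiB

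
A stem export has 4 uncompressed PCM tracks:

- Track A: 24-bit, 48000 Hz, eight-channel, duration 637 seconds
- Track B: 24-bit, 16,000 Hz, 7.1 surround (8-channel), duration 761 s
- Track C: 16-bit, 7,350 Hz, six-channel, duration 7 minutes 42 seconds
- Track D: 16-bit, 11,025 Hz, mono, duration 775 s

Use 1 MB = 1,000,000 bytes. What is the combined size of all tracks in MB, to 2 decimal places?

1083.89 MB

Track A: 48,000 × 637 × 3 × 8 = 733,824,000 bytes.
Track B: 16,000 × 761 × 3 × 8 = 292,224,000 bytes.
Track C: 7 minutes 42 seconds = 462 s; 7,350 × 462 × 2 × 6 = 40,748,400 bytes.
Track D: 11,025 × 775 × 2 × 1 = 17,088,750 bytes.
Total = 1,083,885,150 bytes = 1083.89 MB.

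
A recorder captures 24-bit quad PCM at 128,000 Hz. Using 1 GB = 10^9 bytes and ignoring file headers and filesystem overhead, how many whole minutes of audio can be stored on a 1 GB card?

Uncompressed byte rate = 128,000 × 3 × 4 = 1,536,000 bytes/s.
Capacity = 1 × 1,000,000,000 = 1,000,000,000 bytes.
1,000,000,000 / 1,536,000 ≈ 651.04 s → 10 minutes.

10 minutes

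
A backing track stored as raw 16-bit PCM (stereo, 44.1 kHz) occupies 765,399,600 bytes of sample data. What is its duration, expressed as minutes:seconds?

72:19

Byte rate = 44,100 × 2 × 2 = 176,400 bytes/s.
Duration = 765,399,600 / 176,400 = 4,339 s.
4,339 s = 72:19.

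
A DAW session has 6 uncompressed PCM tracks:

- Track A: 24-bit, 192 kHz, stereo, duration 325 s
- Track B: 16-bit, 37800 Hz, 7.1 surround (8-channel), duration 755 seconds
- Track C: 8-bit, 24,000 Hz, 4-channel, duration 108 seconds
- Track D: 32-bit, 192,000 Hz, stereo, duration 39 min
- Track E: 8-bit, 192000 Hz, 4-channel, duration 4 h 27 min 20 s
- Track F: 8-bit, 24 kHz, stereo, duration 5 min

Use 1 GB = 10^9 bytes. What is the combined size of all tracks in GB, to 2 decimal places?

16.77 GB

Track A: 192,000 × 325 × 3 × 2 = 374,400,000 bytes.
Track B: 37,800 × 755 × 2 × 8 = 456,624,000 bytes.
Track C: 24,000 × 108 × 1 × 4 = 10,368,000 bytes.
Track D: 39 min = 2,340 s; 192,000 × 2,340 × 4 × 2 = 3,594,240,000 bytes.
Track E: 4 h 27 min 20 s = 16,040 s; 192,000 × 16,040 × 1 × 4 = 12,318,720,000 bytes.
Track F: 5 min = 300 s; 24,000 × 300 × 1 × 2 = 14,400,000 bytes.
Total = 16,768,752,000 bytes = 16.77 GB.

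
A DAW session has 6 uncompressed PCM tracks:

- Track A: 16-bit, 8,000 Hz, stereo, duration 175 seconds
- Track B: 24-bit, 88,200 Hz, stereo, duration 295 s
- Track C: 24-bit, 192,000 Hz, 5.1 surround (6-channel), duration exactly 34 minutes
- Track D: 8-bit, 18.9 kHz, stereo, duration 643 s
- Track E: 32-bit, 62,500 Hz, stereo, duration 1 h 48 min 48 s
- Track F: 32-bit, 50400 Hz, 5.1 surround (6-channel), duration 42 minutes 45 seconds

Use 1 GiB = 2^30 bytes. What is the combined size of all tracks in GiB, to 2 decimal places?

Track A: 8,000 × 175 × 2 × 2 = 5,600,000 bytes.
Track B: 88,200 × 295 × 3 × 2 = 156,114,000 bytes.
Track C: exactly 34 minutes = 2,040 s; 192,000 × 2,040 × 3 × 6 = 7,050,240,000 bytes.
Track D: 18,900 × 643 × 1 × 2 = 24,305,400 bytes.
Track E: 1 h 48 min 48 s = 6,528 s; 62,500 × 6,528 × 4 × 2 = 3,264,000,000 bytes.
Track F: 42 minutes 45 seconds = 2,565 s; 50,400 × 2,565 × 4 × 6 = 3,102,624,000 bytes.
Total = 13,602,883,400 bytes = 12.67 GiB.

12.67 GiB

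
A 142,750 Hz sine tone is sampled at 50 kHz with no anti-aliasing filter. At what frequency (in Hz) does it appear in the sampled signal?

Nyquist = 50,000/2 = 25,000 Hz; 142,750 Hz exceeds it.
Alias = |142,750 − 3×50,000| = |142,750 − 150,000| = 7,250 Hz.

7,250 Hz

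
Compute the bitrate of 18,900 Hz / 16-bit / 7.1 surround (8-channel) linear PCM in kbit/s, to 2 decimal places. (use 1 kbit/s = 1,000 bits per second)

2419.20 kbit/s

Bit rate = 18,900 × 16 × 8 = 2,419,200 bits/s.
= 2419.20 kbit/s.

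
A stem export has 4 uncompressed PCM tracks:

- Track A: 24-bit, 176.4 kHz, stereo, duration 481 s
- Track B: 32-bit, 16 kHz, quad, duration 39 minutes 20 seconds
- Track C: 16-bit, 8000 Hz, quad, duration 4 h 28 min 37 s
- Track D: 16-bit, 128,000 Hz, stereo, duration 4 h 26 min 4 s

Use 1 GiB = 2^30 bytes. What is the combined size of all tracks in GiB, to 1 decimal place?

9.6 GiB

Track A: 176,400 × 481 × 3 × 2 = 509,090,400 bytes.
Track B: 39 minutes 20 seconds = 2,360 s; 16,000 × 2,360 × 4 × 4 = 604,160,000 bytes.
Track C: 4 h 28 min 37 s = 16,117 s; 8,000 × 16,117 × 2 × 4 = 1,031,488,000 bytes.
Track D: 4 h 26 min 4 s = 15,964 s; 128,000 × 15,964 × 2 × 2 = 8,173,568,000 bytes.
Total = 10,318,306,400 bytes = 9.6 GiB.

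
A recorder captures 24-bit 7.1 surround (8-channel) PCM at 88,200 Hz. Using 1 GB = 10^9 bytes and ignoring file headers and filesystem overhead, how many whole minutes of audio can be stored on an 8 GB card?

Uncompressed byte rate = 88,200 × 3 × 8 = 2,116,800 bytes/s.
Capacity = 8 × 1,000,000,000 = 8,000,000,000 bytes.
8,000,000,000 / 2,116,800 ≈ 3779.29 s → 62 minutes.

62 minutes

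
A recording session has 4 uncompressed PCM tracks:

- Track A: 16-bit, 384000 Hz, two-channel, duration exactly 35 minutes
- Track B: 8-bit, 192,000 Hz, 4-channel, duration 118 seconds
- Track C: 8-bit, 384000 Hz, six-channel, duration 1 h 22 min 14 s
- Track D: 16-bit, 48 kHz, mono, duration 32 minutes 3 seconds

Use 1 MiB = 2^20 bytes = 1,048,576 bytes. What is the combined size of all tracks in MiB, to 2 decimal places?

14179.96 MiB

Track A: exactly 35 minutes = 2,100 s; 384,000 × 2,100 × 2 × 2 = 3,225,600,000 bytes.
Track B: 192,000 × 118 × 1 × 4 = 90,624,000 bytes.
Track C: 1 h 22 min 14 s = 4,934 s; 384,000 × 4,934 × 1 × 6 = 11,367,936,000 bytes.
Track D: 32 minutes 3 seconds = 1,923 s; 48,000 × 1,923 × 2 × 1 = 184,608,000 bytes.
Total = 14,868,768,000 bytes = 14179.96 MiB.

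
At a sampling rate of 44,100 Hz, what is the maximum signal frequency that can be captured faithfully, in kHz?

Nyquist frequency = sample rate / 2 = 44,100 / 2 = 22.05 kHz.

22.05 kHz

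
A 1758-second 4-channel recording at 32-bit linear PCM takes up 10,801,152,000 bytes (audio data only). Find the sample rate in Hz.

Bytes = sample_rate × seconds × bytes_per_sample × channels.
sample_rate = 10,801,152,000 / (1,758 × 4 × 4) = 10,801,152,000 / 28,128 = 384,000 Hz.

384,000 Hz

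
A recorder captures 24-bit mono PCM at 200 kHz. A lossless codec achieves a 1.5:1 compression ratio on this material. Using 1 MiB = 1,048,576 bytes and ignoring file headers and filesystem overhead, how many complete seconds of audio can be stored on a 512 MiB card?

Uncompressed byte rate = 200,000 × 3 × 1 = 600,000 bytes/s.
After 1.5:1 compression, effective rate ≈ 400000 bytes/s.
Capacity = 512 × 1,048,576 = 536,870,912 bytes.
536,870,912 / effective rate ≈ 1342.18 s → 1,342 seconds.

1,342 seconds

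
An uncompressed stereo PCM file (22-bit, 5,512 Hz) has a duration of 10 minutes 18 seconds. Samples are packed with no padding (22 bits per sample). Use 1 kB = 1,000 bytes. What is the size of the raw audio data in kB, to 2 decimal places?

18735.29 kB

Duration = 10 minutes 18 seconds = 618 s.
Bits = 5,512 × 618 × 22 × 2 = 149,882,304 bits = 18,735,288 bytes.
18,735,288 / 1,000 = 18735.29 kB.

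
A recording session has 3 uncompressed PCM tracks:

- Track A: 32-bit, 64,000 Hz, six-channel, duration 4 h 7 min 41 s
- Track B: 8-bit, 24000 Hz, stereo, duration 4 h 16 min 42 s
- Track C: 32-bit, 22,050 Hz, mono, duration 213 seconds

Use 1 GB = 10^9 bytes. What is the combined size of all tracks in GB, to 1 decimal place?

Track A: 4 h 7 min 41 s = 14,861 s; 64,000 × 14,861 × 4 × 6 = 22,826,496,000 bytes.
Track B: 4 h 16 min 42 s = 15,402 s; 24,000 × 15,402 × 1 × 2 = 739,296,000 bytes.
Track C: 22,050 × 213 × 4 × 1 = 18,786,600 bytes.
Total = 23,584,578,600 bytes = 23.6 GB.

23.6 GB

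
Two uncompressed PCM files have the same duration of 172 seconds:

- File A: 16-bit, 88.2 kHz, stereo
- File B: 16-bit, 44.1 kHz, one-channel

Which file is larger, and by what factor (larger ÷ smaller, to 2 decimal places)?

File A, by a factor of 4.00

File A: 88,200 × 2 × 2 = 352,800 bytes/s.
File B: 44,100 × 2 × 1 = 88,200 bytes/s.
File A is larger; ratio = 60,681,600 / 15,170,400 = 4.00.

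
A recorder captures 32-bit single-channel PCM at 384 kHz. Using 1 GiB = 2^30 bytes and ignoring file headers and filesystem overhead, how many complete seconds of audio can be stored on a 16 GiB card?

11,184 seconds

Uncompressed byte rate = 384,000 × 4 × 1 = 1,536,000 bytes/s.
Capacity = 16 × 1,073,741,824 = 17,179,869,184 bytes.
17,179,869,184 / 1,536,000 ≈ 11184.81 s → 11,184 seconds.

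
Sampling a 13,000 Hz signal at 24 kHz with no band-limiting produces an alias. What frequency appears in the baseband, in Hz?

11,000 Hz

Nyquist = 24,000/2 = 12,000 Hz; 13,000 Hz exceeds it.
Alias = |13,000 − 1×24,000| = |13,000 − 24,000| = 11,000 Hz.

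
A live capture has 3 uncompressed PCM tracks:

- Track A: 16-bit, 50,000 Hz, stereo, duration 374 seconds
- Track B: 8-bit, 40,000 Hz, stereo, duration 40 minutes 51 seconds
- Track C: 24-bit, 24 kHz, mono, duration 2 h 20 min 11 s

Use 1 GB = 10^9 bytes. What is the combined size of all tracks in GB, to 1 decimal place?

0.9 GB

Track A: 50,000 × 374 × 2 × 2 = 74,800,000 bytes.
Track B: 40 minutes 51 seconds = 2,451 s; 40,000 × 2,451 × 1 × 2 = 196,080,000 bytes.
Track C: 2 h 20 min 11 s = 8,411 s; 24,000 × 8,411 × 3 × 1 = 605,592,000 bytes.
Total = 876,472,000 bytes = 0.9 GB.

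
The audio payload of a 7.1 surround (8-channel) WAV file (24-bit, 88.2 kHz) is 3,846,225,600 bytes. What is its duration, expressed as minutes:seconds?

30:17

Byte rate = 88,200 × 3 × 8 = 2,116,800 bytes/s.
Duration = 3,846,225,600 / 2,116,800 = 1,817 s.
1,817 s = 30:17.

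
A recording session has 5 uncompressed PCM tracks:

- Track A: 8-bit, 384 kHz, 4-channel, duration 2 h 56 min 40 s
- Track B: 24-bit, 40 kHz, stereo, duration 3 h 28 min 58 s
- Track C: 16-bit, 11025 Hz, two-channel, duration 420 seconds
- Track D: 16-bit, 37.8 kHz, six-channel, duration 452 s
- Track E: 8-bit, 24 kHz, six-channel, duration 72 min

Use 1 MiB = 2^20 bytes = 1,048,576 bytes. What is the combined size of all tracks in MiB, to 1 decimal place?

Track A: 2 h 56 min 40 s = 10,600 s; 384,000 × 10,600 × 1 × 4 = 16,281,600,000 bytes.
Track B: 3 h 28 min 58 s = 12,538 s; 40,000 × 12,538 × 3 × 2 = 3,009,120,000 bytes.
Track C: 11,025 × 420 × 2 × 2 = 18,522,000 bytes.
Track D: 37,800 × 452 × 2 × 6 = 205,027,200 bytes.
Track E: 72 min = 4,320 s; 24,000 × 4,320 × 1 × 6 = 622,080,000 bytes.
Total = 20,136,349,200 bytes = 19203.5 MiB.

19203.5 MiB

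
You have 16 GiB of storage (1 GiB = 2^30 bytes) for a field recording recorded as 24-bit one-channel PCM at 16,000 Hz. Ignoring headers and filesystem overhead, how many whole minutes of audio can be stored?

Uncompressed byte rate = 16,000 × 3 × 1 = 48,000 bytes/s.
Capacity = 16 × 1,073,741,824 = 17,179,869,184 bytes.
17,179,869,184 / 48,000 ≈ 357913.94 s → 5,965 minutes.

5,965 minutes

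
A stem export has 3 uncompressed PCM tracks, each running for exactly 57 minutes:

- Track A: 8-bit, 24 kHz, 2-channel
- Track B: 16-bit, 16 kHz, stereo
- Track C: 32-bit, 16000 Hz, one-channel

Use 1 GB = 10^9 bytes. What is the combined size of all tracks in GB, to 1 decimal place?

exactly 57 minutes = 3,420 s.
Track A: 24,000 × 3,420 × 1 × 2 = 164,160,000 bytes.
Track B: 16,000 × 3,420 × 2 × 2 = 218,880,000 bytes.
Track C: 16,000 × 3,420 × 4 × 1 = 218,880,000 bytes.
Total = 601,920,000 bytes = 0.6 GB.

0.6 GB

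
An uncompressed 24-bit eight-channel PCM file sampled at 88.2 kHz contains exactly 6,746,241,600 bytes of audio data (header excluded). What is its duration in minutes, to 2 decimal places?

Byte rate = 88,200 × 3 × 8 = 2,116,800 bytes/s.
Duration = 6,746,241,600 / 2,116,800 = 3,187 s.
3,187 s / 60 = 53.12 minutes.

53.12 minutes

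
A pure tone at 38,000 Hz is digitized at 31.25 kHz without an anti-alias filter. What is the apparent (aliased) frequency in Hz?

6,750 Hz

Nyquist = 31,250/2 = 15,625 Hz; 38,000 Hz exceeds it.
Alias = |38,000 − 1×31,250| = |38,000 − 31,250| = 6,750 Hz.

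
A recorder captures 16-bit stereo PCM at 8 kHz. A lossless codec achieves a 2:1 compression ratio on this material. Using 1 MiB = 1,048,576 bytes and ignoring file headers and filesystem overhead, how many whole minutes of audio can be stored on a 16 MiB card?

Uncompressed byte rate = 8,000 × 2 × 2 = 32,000 bytes/s.
After 2:1 compression, effective rate ≈ 16000 bytes/s.
Capacity = 16 × 1,048,576 = 16,777,216 bytes.
16,777,216 / effective rate ≈ 1048.58 s → 17 minutes.

17 minutes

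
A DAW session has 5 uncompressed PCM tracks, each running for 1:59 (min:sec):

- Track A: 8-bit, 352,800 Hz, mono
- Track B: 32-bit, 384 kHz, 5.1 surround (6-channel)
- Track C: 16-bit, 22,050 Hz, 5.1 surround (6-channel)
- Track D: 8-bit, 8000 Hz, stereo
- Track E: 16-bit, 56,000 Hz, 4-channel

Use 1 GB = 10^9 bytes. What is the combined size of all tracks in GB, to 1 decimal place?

1:59 (min:sec) = 119 s.
Track A: 352,800 × 119 × 1 × 1 = 41,983,200 bytes.
Track B: 384,000 × 119 × 4 × 6 = 1,096,704,000 bytes.
Track C: 22,050 × 119 × 2 × 6 = 31,487,400 bytes.
Track D: 8,000 × 119 × 1 × 2 = 1,904,000 bytes.
Track E: 56,000 × 119 × 2 × 4 = 53,312,000 bytes.
Total = 1,225,390,600 bytes = 1.2 GB.

1.2 GB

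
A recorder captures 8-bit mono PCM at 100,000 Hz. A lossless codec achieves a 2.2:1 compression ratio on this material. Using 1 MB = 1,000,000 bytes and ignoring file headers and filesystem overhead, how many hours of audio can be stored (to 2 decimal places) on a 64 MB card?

Uncompressed byte rate = 100,000 × 1 × 1 = 100,000 bytes/s.
After 2.2:1 compression, effective rate ≈ 45454.55 bytes/s.
Capacity = 64 × 1,000,000 = 64,000,000 bytes.
64,000,000 / effective rate ≈ 1408 s → 0.39 hours.

0.39 hours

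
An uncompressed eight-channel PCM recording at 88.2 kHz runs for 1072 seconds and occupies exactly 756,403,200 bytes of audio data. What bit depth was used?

Bytes per sample = 756,403,200 / (88,200 × 1,072 × 8) = 756,403,200 / 756,403,200 = 1.
Bit depth = 1 × 8 = 8 bits.

8 bits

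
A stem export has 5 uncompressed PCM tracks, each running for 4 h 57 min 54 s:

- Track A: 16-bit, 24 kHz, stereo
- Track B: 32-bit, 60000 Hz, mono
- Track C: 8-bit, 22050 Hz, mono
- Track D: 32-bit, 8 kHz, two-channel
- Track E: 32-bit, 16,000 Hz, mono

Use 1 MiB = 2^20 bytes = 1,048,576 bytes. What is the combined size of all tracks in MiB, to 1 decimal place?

8285.2 MiB

4 h 57 min 54 s = 17,874 s.
Track A: 24,000 × 17,874 × 2 × 2 = 1,715,904,000 bytes.
Track B: 60,000 × 17,874 × 4 × 1 = 4,289,760,000 bytes.
Track C: 22,050 × 17,874 × 1 × 1 = 394,121,700 bytes.
Track D: 8,000 × 17,874 × 4 × 2 = 1,143,936,000 bytes.
Track E: 16,000 × 17,874 × 4 × 1 = 1,143,936,000 bytes.
Total = 8,687,657,700 bytes = 8285.2 MiB.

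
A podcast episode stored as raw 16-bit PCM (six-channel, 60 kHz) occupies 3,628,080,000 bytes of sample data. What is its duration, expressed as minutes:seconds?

Byte rate = 60,000 × 2 × 6 = 720,000 bytes/s.
Duration = 3,628,080,000 / 720,000 = 5,039 s.
5,039 s = 83:59.

83:59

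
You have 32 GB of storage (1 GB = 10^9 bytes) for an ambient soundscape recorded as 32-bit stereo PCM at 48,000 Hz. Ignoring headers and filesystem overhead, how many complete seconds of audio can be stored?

Uncompressed byte rate = 48,000 × 4 × 2 = 384,000 bytes/s.
Capacity = 32 × 1,000,000,000 = 32,000,000,000 bytes.
32,000,000,000 / 384,000 ≈ 83333.33 s → 83,333 seconds.

83,333 seconds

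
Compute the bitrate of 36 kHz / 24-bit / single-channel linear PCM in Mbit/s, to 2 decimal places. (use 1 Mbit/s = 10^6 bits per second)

Bit rate = 36,000 × 24 × 1 = 864,000 bits/s.
= 0.86 Mbit/s.

0.86 Mbit/s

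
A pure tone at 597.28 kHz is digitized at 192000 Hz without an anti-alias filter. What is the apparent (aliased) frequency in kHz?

Nyquist = 192,000/2 = 96,000 Hz; 597,280 Hz exceeds it.
Alias = |597,280 − 3×192,000| = |597,280 − 576,000| = 21,280 Hz = 21.28 kHz.

21.28 kHz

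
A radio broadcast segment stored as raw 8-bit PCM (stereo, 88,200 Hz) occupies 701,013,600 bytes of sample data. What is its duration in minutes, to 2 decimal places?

Byte rate = 88,200 × 1 × 2 = 176,400 bytes/s.
Duration = 701,013,600 / 176,400 = 3,974 s.
3,974 s / 60 = 66.23 minutes.

66.23 minutes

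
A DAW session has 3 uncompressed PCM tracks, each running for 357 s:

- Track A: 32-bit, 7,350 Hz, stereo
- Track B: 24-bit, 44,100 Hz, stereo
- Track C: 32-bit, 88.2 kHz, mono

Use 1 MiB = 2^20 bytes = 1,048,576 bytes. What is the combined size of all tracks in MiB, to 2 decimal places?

Track A: 7,350 × 357 × 4 × 2 = 20,991,600 bytes.
Track B: 44,100 × 357 × 3 × 2 = 94,462,200 bytes.
Track C: 88,200 × 357 × 4 × 1 = 125,949,600 bytes.
Total = 241,403,400 bytes = 230.22 MiB.

230.22 MiB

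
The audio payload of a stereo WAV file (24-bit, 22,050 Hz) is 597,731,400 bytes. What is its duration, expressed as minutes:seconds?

Byte rate = 22,050 × 3 × 2 = 132,300 bytes/s.
Duration = 597,731,400 / 132,300 = 4,518 s.
4,518 s = 75:18.

75:18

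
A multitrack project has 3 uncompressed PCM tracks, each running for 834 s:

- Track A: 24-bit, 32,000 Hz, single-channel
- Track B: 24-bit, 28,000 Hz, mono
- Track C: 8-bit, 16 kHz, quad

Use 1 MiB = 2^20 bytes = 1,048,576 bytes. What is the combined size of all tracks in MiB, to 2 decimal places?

194.07 MiB

Track A: 32,000 × 834 × 3 × 1 = 80,064,000 bytes.
Track B: 28,000 × 834 × 3 × 1 = 70,056,000 bytes.
Track C: 16,000 × 834 × 1 × 4 = 53,376,000 bytes.
Total = 203,496,000 bytes = 194.07 MiB.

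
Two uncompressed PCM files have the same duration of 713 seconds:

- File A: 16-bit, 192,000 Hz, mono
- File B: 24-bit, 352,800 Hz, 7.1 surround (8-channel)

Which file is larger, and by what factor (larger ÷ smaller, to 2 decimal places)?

File B, by a factor of 22.05

File A: 192,000 × 2 × 1 = 384,000 bytes/s.
File B: 352,800 × 3 × 8 = 8,467,200 bytes/s.
File B is larger; ratio = 6,037,113,600 / 273,792,000 = 22.05.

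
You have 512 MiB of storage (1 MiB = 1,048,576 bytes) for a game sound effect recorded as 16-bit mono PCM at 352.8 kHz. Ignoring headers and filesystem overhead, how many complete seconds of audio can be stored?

760 seconds

Uncompressed byte rate = 352,800 × 2 × 1 = 705,600 bytes/s.
Capacity = 512 × 1,048,576 = 536,870,912 bytes.
536,870,912 / 705,600 ≈ 760.87 s → 760 seconds.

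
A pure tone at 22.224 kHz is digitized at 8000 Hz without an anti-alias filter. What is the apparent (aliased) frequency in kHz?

Nyquist = 8,000/2 = 4,000 Hz; 22,224 Hz exceeds it.
Alias = |22,224 − 3×8,000| = |22,224 − 24,000| = 1,776 Hz = 1.776 kHz.

1.776 kHz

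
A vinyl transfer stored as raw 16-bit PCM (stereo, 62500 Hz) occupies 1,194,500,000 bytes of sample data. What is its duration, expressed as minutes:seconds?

Byte rate = 62,500 × 2 × 2 = 250,000 bytes/s.
Duration = 1,194,500,000 / 250,000 = 4,778 s.
4,778 s = 79:38.

79:38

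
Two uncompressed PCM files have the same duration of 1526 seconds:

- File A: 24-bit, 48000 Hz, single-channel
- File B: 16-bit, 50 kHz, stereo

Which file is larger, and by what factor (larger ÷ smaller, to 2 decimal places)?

File B, by a factor of 1.39

File A: 48,000 × 3 × 1 = 144,000 bytes/s.
File B: 50,000 × 2 × 2 = 200,000 bytes/s.
File B is larger; ratio = 305,200,000 / 219,744,000 = 1.39.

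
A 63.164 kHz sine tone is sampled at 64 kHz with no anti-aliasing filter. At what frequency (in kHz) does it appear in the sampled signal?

Nyquist = 64,000/2 = 32,000 Hz; 63,164 Hz exceeds it.
Alias = |63,164 − 1×64,000| = |63,164 − 64,000| = 836 Hz = 0.836 kHz.

0.836 kHz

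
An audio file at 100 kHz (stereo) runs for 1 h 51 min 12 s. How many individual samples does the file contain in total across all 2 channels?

1 h 51 min 12 s = 6,672 s.
100,000 × 6,672 s × 2 ch = 1,334,400,000 samples.

1,334,400,000 samples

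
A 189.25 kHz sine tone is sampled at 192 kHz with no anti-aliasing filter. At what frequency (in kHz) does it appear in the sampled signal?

Nyquist = 192,000/2 = 96,000 Hz; 189,250 Hz exceeds it.
Alias = |189,250 − 1×192,000| = |189,250 − 192,000| = 2,750 Hz = 2.75 kHz.

2.75 kHz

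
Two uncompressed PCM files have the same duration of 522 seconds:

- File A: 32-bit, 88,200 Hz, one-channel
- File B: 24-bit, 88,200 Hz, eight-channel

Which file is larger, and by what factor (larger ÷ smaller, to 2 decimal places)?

File B, by a factor of 6.00

File A: 88,200 × 4 × 1 = 352,800 bytes/s.
File B: 88,200 × 3 × 8 = 2,116,800 bytes/s.
File B is larger; ratio = 1,104,969,600 / 184,161,600 = 6.00.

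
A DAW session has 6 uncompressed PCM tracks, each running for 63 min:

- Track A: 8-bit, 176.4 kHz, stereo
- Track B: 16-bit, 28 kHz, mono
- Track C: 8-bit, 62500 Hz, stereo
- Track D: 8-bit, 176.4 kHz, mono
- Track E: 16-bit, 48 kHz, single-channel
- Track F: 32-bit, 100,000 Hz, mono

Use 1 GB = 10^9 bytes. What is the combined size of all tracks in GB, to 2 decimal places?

63 min = 3,780 s.
Track A: 176,400 × 3,780 × 1 × 2 = 1,333,584,000 bytes.
Track B: 28,000 × 3,780 × 2 × 1 = 211,680,000 bytes.
Track C: 62,500 × 3,780 × 1 × 2 = 472,500,000 bytes.
Track D: 176,400 × 3,780 × 1 × 1 = 666,792,000 bytes.
Track E: 48,000 × 3,780 × 2 × 1 = 362,880,000 bytes.
Track F: 100,000 × 3,780 × 4 × 1 = 1,512,000,000 bytes.
Total = 4,559,436,000 bytes = 4.56 GB.

4.56 GB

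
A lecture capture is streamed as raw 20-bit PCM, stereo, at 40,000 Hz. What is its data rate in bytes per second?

Bit rate = 40,000 × 20 × 2 = 1,600,000 bits/s.
1,600,000 / 8 = 200,000 bytes/s.

200,000 bytes/s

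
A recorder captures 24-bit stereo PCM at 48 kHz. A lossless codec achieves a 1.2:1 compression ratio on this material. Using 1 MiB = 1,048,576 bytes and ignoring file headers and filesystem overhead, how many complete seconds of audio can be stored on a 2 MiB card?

8 seconds

Uncompressed byte rate = 48,000 × 3 × 2 = 288,000 bytes/s.
After 1.2:1 compression, effective rate ≈ 240000 bytes/s.
Capacity = 2 × 1,048,576 = 2,097,152 bytes.
2,097,152 / effective rate ≈ 8.74 s → 8 seconds.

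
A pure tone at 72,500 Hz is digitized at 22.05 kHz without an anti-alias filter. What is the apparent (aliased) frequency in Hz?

Nyquist = 22,050/2 = 11,025 Hz; 72,500 Hz exceeds it.
Alias = |72,500 − 3×22,050| = |72,500 − 66,150| = 6,350 Hz.

6,350 Hz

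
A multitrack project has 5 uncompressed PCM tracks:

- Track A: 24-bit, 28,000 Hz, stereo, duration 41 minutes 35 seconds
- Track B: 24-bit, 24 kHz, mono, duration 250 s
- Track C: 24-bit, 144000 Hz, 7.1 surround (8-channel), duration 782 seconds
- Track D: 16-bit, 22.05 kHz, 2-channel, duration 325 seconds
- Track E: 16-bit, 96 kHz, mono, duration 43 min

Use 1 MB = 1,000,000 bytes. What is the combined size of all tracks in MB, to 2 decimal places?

3663.78 MB

Track A: 41 minutes 35 seconds = 2,495 s; 28,000 × 2,495 × 3 × 2 = 419,160,000 bytes.
Track B: 24,000 × 250 × 3 × 1 = 18,000,000 bytes.
Track C: 144,000 × 782 × 3 × 8 = 2,702,592,000 bytes.
Track D: 22,050 × 325 × 2 × 2 = 28,665,000 bytes.
Track E: 43 min = 2,580 s; 96,000 × 2,580 × 2 × 1 = 495,360,000 bytes.
Total = 3,663,777,000 bytes = 3663.78 MB.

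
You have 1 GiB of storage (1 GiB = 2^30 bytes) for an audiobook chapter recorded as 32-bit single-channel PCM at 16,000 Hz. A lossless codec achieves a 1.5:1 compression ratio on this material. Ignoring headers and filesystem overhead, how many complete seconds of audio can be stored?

25,165 seconds

Uncompressed byte rate = 16,000 × 4 × 1 = 64,000 bytes/s.
After 1.5:1 compression, effective rate ≈ 42666.67 bytes/s.
Capacity = 1 × 1,073,741,824 = 1,073,741,824 bytes.
1,073,741,824 / effective rate ≈ 25165.82 s → 25,165 seconds.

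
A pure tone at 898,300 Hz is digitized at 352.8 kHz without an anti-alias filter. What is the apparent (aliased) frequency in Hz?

160,100 Hz

Nyquist = 352,800/2 = 176,400 Hz; 898,300 Hz exceeds it.
Alias = |898,300 − 3×352,800| = |898,300 − 1,058,400| = 160,100 Hz.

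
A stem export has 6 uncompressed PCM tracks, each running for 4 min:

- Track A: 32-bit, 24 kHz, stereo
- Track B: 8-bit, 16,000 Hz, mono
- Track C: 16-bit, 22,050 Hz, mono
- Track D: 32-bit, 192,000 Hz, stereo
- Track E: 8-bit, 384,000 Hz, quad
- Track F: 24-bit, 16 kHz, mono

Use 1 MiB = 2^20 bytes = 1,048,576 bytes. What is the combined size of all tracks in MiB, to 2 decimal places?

4 min = 240 s.
Track A: 24,000 × 240 × 4 × 2 = 46,080,000 bytes.
Track B: 16,000 × 240 × 1 × 1 = 3,840,000 bytes.
Track C: 22,050 × 240 × 2 × 1 = 10,584,000 bytes.
Track D: 192,000 × 240 × 4 × 2 = 368,640,000 bytes.
Track E: 384,000 × 240 × 1 × 4 = 368,640,000 bytes.
Track F: 16,000 × 240 × 3 × 1 = 11,520,000 bytes.
Total = 809,304,000 bytes = 771.81 MiB.

771.81 MiB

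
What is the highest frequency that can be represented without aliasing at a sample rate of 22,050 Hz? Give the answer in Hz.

Nyquist frequency = sample rate / 2 = 22,050 / 2 = 11,025 Hz.

11,025 Hz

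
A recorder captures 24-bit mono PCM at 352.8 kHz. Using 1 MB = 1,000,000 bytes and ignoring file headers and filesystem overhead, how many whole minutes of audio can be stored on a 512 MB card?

8 minutes

Uncompressed byte rate = 352,800 × 3 × 1 = 1,058,400 bytes/s.
Capacity = 512 × 1,000,000 = 512,000,000 bytes.
512,000,000 / 1,058,400 ≈ 483.75 s → 8 minutes.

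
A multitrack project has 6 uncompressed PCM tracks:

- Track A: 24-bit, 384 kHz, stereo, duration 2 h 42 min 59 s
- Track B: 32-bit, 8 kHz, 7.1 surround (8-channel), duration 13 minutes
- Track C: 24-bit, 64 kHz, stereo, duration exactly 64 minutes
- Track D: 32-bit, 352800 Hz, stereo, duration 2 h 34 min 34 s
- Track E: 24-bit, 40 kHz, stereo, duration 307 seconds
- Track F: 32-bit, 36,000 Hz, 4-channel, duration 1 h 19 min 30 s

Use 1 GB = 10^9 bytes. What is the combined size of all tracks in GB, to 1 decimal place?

53.2 GB

Track A: 2 h 42 min 59 s = 9,779 s; 384,000 × 9,779 × 3 × 2 = 22,530,816,000 bytes.
Track B: 13 minutes = 780 s; 8,000 × 780 × 4 × 8 = 199,680,000 bytes.
Track C: exactly 64 minutes = 3,840 s; 64,000 × 3,840 × 3 × 2 = 1,474,560,000 bytes.
Track D: 2 h 34 min 34 s = 9,274 s; 352,800 × 9,274 × 4 × 2 = 26,174,937,600 bytes.
Track E: 40,000 × 307 × 3 × 2 = 73,680,000 bytes.
Track F: 1 h 19 min 30 s = 4,770 s; 36,000 × 4,770 × 4 × 4 = 2,747,520,000 bytes.
Total = 53,201,193,600 bytes = 53.2 GB.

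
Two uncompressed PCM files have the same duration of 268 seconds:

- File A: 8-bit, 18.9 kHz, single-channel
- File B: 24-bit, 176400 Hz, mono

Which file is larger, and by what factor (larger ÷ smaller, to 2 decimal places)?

File B, by a factor of 28.00

File A: 18,900 × 1 × 1 = 18,900 bytes/s.
File B: 176,400 × 3 × 1 = 529,200 bytes/s.
File B is larger; ratio = 141,825,600 / 5,065,200 = 28.00.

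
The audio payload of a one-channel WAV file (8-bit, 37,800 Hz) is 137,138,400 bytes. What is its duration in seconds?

Byte rate = 37,800 × 1 × 1 = 37,800 bytes/s.
Duration = 137,138,400 / 37,800 = 3,628 s.

3,628 seconds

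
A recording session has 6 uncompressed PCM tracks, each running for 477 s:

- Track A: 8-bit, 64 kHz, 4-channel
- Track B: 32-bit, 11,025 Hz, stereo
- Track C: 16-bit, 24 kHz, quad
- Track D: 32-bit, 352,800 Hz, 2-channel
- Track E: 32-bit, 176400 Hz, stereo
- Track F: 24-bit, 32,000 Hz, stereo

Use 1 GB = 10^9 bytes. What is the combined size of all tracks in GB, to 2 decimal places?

2.37 GB

Track A: 64,000 × 477 × 1 × 4 = 122,112,000 bytes.
Track B: 11,025 × 477 × 4 × 2 = 42,071,400 bytes.
Track C: 24,000 × 477 × 2 × 4 = 91,584,000 bytes.
Track D: 352,800 × 477 × 4 × 2 = 1,346,284,800 bytes.
Track E: 176,400 × 477 × 4 × 2 = 673,142,400 bytes.
Track F: 32,000 × 477 × 3 × 2 = 91,584,000 bytes.
Total = 2,366,778,600 bytes = 2.37 GB.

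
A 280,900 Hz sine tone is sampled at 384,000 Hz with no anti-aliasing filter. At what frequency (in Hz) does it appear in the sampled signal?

Nyquist = 384,000/2 = 192,000 Hz; 280,900 Hz exceeds it.
Alias = |280,900 − 1×384,000| = |280,900 − 384,000| = 103,100 Hz.

103,100 Hz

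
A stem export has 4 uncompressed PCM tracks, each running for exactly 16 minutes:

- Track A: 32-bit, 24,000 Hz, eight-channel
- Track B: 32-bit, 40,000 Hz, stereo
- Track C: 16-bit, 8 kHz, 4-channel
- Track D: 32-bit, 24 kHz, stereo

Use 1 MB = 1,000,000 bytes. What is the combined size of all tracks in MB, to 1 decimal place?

exactly 16 minutes = 960 s.
Track A: 24,000 × 960 × 4 × 8 = 737,280,000 bytes.
Track B: 40,000 × 960 × 4 × 2 = 307,200,000 bytes.
Track C: 8,000 × 960 × 2 × 4 = 61,440,000 bytes.
Track D: 24,000 × 960 × 4 × 2 = 184,320,000 bytes.
Total = 1,290,240,000 bytes = 1290.2 MB.

1290.2 MB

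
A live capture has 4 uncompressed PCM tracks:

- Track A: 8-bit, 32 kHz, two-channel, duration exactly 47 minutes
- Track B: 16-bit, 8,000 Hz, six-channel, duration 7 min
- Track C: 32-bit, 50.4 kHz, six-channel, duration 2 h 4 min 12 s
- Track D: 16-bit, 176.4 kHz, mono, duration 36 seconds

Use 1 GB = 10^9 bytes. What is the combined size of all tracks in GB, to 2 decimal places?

9.25 GB

Track A: exactly 47 minutes = 2,820 s; 32,000 × 2,820 × 1 × 2 = 180,480,000 bytes.
Track B: 7 min = 420 s; 8,000 × 420 × 2 × 6 = 40,320,000 bytes.
Track C: 2 h 4 min 12 s = 7,452 s; 50,400 × 7,452 × 4 × 6 = 9,013,939,200 bytes.
Track D: 176,400 × 36 × 2 × 1 = 12,700,800 bytes.
Total = 9,247,440,000 bytes = 9.25 GB.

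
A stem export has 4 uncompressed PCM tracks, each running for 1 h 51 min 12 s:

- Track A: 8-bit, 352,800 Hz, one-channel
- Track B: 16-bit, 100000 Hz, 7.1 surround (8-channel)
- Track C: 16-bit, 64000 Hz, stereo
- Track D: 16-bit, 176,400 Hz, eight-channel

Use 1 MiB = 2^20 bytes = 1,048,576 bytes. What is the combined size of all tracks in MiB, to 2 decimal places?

32013.10 MiB

1 h 51 min 12 s = 6,672 s.
Track A: 352,800 × 6,672 × 1 × 1 = 2,353,881,600 bytes.
Track B: 100,000 × 6,672 × 2 × 8 = 10,675,200,000 bytes.
Track C: 64,000 × 6,672 × 2 × 2 = 1,708,032,000 bytes.
Track D: 176,400 × 6,672 × 2 × 8 = 18,831,052,800 bytes.
Total = 33,568,166,400 bytes = 32013.10 MiB.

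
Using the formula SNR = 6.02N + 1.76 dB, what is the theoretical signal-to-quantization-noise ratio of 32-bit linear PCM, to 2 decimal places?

194.40 dB

6.02 × 32 + 1.76 = 194.40 dB.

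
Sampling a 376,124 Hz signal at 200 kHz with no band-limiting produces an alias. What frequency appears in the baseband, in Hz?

23,876 Hz

Nyquist = 200,000/2 = 100,000 Hz; 376,124 Hz exceeds it.
Alias = |376,124 − 2×200,000| = |376,124 − 400,000| = 23,876 Hz.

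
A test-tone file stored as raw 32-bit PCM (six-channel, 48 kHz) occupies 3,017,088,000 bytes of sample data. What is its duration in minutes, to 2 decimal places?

Byte rate = 48,000 × 4 × 6 = 1,152,000 bytes/s.
Duration = 3,017,088,000 / 1,152,000 = 2,619 s.
2,619 s / 60 = 43.65 minutes.

43.65 minutes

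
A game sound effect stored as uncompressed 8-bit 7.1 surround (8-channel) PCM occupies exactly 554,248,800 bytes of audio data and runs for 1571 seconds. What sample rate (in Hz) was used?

44,100 Hz

Bytes = sample_rate × seconds × bytes_per_sample × channels.
sample_rate = 554,248,800 / (1,571 × 1 × 8) = 554,248,800 / 12,568 = 44,100 Hz.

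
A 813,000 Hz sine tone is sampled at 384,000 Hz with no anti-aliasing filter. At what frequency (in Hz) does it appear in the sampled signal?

Nyquist = 384,000/2 = 192,000 Hz; 813,000 Hz exceeds it.
Alias = |813,000 − 2×384,000| = |813,000 − 768,000| = 45,000 Hz.

45,000 Hz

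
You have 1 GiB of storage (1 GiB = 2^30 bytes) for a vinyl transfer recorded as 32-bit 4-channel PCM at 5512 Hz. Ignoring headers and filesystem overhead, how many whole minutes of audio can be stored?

202 minutes

Uncompressed byte rate = 5,512 × 4 × 4 = 88,192 bytes/s.
Capacity = 1 × 1,073,741,824 = 1,073,741,824 bytes.
1,073,741,824 / 88,192 ≈ 12175.05 s → 202 minutes.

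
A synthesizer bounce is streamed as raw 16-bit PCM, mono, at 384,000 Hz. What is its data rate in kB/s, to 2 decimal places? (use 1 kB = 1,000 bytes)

Bit rate = 384,000 × 16 × 1 = 6,144,000 bits/s.
6,144,000 / 8 = 768,000 B/s = 768.00 kB/s.

768.00 kB/s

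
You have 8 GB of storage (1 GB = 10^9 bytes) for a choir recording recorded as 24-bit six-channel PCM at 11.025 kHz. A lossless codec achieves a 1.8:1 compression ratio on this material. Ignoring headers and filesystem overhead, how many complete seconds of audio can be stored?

Uncompressed byte rate = 11,025 × 3 × 6 = 198,450 bytes/s.
After 1.8:1 compression, effective rate ≈ 110250 bytes/s.
Capacity = 8 × 1,000,000,000 = 8,000,000,000 bytes.
8,000,000,000 / effective rate ≈ 72562.36 s → 72,562 seconds.

72,562 seconds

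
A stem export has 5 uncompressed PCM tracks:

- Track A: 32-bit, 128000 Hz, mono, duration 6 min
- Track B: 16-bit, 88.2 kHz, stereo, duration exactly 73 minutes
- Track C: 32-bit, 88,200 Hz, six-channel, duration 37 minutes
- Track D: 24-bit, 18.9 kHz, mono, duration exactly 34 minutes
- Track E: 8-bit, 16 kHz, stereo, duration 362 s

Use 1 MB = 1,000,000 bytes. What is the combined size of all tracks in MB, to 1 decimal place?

6556.1 MB

Track A: 6 min = 360 s; 128,000 × 360 × 4 × 1 = 184,320,000 bytes.
Track B: exactly 73 minutes = 4,380 s; 88,200 × 4,380 × 2 × 2 = 1,545,264,000 bytes.
Track C: 37 minutes = 2,220 s; 88,200 × 2,220 × 4 × 6 = 4,699,296,000 bytes.
Track D: exactly 34 minutes = 2,040 s; 18,900 × 2,040 × 3 × 1 = 115,668,000 bytes.
Track E: 16,000 × 362 × 1 × 2 = 11,584,000 bytes.
Total = 6,556,132,000 bytes = 6556.1 MB.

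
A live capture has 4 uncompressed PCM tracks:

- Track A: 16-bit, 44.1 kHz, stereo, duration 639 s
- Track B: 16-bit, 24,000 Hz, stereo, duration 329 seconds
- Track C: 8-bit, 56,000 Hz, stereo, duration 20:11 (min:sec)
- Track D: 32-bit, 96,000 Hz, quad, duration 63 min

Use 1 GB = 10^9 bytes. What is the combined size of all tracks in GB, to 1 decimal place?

Track A: 44,100 × 639 × 2 × 2 = 112,719,600 bytes.
Track B: 24,000 × 329 × 2 × 2 = 31,584,000 bytes.
Track C: 20:11 (min:sec) = 1,211 s; 56,000 × 1,211 × 1 × 2 = 135,632,000 bytes.
Track D: 63 min = 3,780 s; 96,000 × 3,780 × 4 × 4 = 5,806,080,000 bytes.
Total = 6,086,015,600 bytes = 6.1 GB.

6.1 GB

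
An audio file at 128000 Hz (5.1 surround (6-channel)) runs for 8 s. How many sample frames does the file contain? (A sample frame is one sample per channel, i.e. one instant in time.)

1,024,000 sample frames

128,000 samples/s × 8 s = 1,024,000 frames.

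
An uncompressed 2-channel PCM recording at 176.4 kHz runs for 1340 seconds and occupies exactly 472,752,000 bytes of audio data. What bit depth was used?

8 bits

Bytes per sample = 472,752,000 / (176,400 × 1,340 × 2) = 472,752,000 / 472,752,000 = 1.
Bit depth = 1 × 8 = 8 bits.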